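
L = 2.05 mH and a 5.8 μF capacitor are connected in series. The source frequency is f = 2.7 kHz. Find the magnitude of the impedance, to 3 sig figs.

24.6 Ω

ω = 2πf = 16960 rad/s
X_L = ωL = 34.8 Ω
X_C = 1/(ωC) = 10.2 Ω
Net reactance X = X_L − X_C = 24.6 Ω
Z = j24.6 Ω
|Z| = √(0² + 24.6²) = 24.6 Ω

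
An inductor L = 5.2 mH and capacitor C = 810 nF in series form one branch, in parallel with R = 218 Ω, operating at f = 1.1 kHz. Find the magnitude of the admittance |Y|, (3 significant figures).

ω = 2πf = 6912 rad/s
X_L = ωL = 35.9 Ω
X_C = 1/(ωC) = 179 Ω
Branch 1: Z₁ = R = 218 Ω
Branch 2 (series LC): Z₂ = j(X_L − X_C) = −j143 Ω
Parallel: Z = Z₁Z₂/(Z₁+Z₂), |Z| = 119 Ω, ∠Z = -56.8°
|Y| = 1/|Z| = 8.38 mS

8.38 mS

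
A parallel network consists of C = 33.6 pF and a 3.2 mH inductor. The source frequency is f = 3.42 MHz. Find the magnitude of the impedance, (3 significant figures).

ω = 2πf = 2.149e+07 rad/s
X_L = ωL = 68800 Ω
X_C = 1/(ωC) = 1390 Ω
Parallel: admittances add. Y = 1/(jωL) + jωC
Y = (0 + j0.000707) S
|Y| = 0.000707 S → |Z| = 1/|Y| = 1410 Ω, ∠Z = −∠Y = -90.0°

1410 Ω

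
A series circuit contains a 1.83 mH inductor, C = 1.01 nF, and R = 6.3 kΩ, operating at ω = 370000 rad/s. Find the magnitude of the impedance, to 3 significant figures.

6610 Ω

X_L = ωL = 677 Ω
X_C = 1/(ωC) = 2680 Ω
Net reactance X = X_L − X_C = -2000 Ω
Z = 6300 − j2000 Ω
|Z| = √(6300² + 2000²) = 6610 Ω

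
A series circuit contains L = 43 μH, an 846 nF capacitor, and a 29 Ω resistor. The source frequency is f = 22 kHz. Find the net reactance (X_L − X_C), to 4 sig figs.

ω = 2πf = 138200 rad/s
X_L = ωL = 5.944 Ω
X_C = 1/(ωC) = 8.551 Ω
X = 5.944 − 8.551 = -2.607 Ω

-2.607 Ω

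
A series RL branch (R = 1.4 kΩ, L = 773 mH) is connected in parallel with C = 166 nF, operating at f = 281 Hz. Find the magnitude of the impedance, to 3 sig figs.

2690 Ω

ω = 2πf = 1766 rad/s
X_L = ωL = 1360 Ω
X_C = 1/(ωC) = 3410 Ω
Branch 1 (R+jX_L): Z₁ = 1400 + j1360 Ω, |Z₁| = 1960 Ω
Branch 2 (−jX_C): Z₂ = −j3410 Ω
Parallel: Z = Z₁Z₂/(Z₁+Z₂), |Z| = 2690 Ω, ∠Z = 9.90°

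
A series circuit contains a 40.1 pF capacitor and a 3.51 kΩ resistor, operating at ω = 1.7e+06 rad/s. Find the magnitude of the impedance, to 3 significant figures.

X_C = 1/(ωC) = 14700 Ω
Z = 3510 − j14700 Ω
|Z| = √(3510² + 14700²) = 15100 Ω

15100 Ω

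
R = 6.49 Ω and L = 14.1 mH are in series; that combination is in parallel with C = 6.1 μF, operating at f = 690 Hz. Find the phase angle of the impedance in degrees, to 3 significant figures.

-80.5°

ω = 2πf = 4335 rad/s
X_L = ωL = 61.1 Ω
X_C = 1/(ωC) = 37.8 Ω
Branch 1 (R+jX_L): Z₁ = 6.49 + j61.1 Ω, |Z₁| = 61.5 Ω
Branch 2 (−jX_C): Z₂ = −j37.8 Ω
Parallel: Z = Z₁Z₂/(Z₁+Z₂), |Z| = 96.0 Ω, ∠Z = -80.5°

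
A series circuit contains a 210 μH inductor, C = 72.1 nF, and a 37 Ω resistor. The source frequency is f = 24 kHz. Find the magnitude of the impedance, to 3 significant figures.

70.8 Ω

ω = 2πf = 150800 rad/s
X_L = ωL = 31.7 Ω
X_C = 1/(ωC) = 92.0 Ω
Net reactance X = X_L − X_C = -60.3 Ω
Z = 37.0 − j60.3 Ω
|Z| = √(37.0² + 60.3²) = 70.8 Ω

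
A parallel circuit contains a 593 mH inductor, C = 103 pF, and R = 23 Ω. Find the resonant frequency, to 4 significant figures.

ω₀ = 1/√(LC) = 1/√(0.593 × 1.03e-10) = 128000 rad/s
f₀ = ω₀/(2π) = 20.36 kHz

20.36 kHz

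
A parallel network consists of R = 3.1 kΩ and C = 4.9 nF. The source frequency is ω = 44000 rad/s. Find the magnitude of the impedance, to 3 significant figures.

X_C = 1/(ωC) = 4640 Ω
Parallel: admittances add. Y = 1/R + jωC
Y = (0.000323 + j0.000216) S
|Y| = 0.000388 S → |Z| = 1/|Y| = 2580 Ω, ∠Z = −∠Y = -33.8°

2580 Ω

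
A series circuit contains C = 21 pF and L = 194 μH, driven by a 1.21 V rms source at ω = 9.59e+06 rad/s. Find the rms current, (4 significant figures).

X_L = ωL = 1860 Ω
X_C = 1/(ωC) = 4965 Ω
Net reactance X = X_L − X_C = -3105 Ω
Z = − j3105 Ω
|Z| = √(0² + 3105²) = 3105 Ω
I = V/|Z| = 1.21/3105 = 389.7 μA

389.7 μA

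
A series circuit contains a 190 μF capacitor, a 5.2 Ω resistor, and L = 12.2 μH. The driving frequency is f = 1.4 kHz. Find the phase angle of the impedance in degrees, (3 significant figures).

ω = 2πf = 8796 rad/s
X_L = ωL = 0.107 Ω
X_C = 1/(ωC) = 0.598 Ω
Net reactance X = X_L − X_C = -0.491 Ω
Z = 5.20 − j0.491 Ω
|Z| = √(5.20² + 0.491²) = 5.22 Ω
∠Z = arctan(-0.491/5.20) = -5.39°

-5.39°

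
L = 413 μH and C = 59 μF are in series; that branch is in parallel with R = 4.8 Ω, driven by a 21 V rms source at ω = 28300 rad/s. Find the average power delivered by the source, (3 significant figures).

X_L = ωL = 11.7 Ω
X_C = 1/(ωC) = 0.599 Ω
Branch 1: Z₁ = R = 4.80 Ω
Branch 2 (series LC): Z₂ = j(X_L − X_C) = j11.1 Ω
Parallel: Z = Z₁Z₂/(Z₁+Z₂), |Z| = 4.41 Ω, ∠Z = 23.4°
I = V/|Z| = 4.77 A
P = VI cos φ = 21 × 4.77 × cos(23.4°) = 91.9 W

91.9 W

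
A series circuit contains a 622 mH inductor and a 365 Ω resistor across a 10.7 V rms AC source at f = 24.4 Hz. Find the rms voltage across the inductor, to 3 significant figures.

ω = 2πf = 153.3 rad/s
X_L = ωL = 95.4 Ω
Z = 365 + j95.4 Ω
|Z| = √(365² + 95.4²) = 377 Ω
I = V/|Z| = 28.4 mA
V_L = I·|Z_L| = 0.0284 × 95.4 = 2.70 V

2.70 V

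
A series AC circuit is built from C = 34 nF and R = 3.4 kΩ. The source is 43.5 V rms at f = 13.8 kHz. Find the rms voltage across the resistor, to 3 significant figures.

ω = 2πf = 86710 rad/s
X_C = 1/(ωC) = 339 Ω
Z = 3400 − j339 Ω
|Z| = √(3400² + 339²) = 3420 Ω
I = V/|Z| = 12.7 mA
V_R = I·|Z_R| = 0.0127 × 3400 = 43.3 V

43.3 V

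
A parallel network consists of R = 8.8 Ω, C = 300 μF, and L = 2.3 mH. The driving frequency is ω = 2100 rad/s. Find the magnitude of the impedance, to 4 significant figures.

2.283 Ω

X_L = ωL = 4.830 Ω
X_C = 1/(ωC) = 1.587 Ω
Parallel: admittances add. Y = 1/R + 1/(jωL) + jωC
Y = (0.1136 + j0.4230) S
|Y| = 0.4380 S → |Z| = 1/|Y| = 2.283 Ω, ∠Z = −∠Y = -74.96°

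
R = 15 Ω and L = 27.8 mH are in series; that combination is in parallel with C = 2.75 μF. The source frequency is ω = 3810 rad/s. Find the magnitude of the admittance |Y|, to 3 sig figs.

X_L = ωL = 106 Ω
X_C = 1/(ωC) = 95.4 Ω
Branch 1 (R+jX_L): Z₁ = 15.0 + j106 Ω, |Z₁| = 107 Ω
Branch 2 (−jX_C): Z₂ = −j95.4 Ω
Parallel: Z = Z₁Z₂/(Z₁+Z₂), |Z| = 558 Ω, ∠Z = -43.0°
|Y| = 1/|Z| = 1.79 mS

1.79 mS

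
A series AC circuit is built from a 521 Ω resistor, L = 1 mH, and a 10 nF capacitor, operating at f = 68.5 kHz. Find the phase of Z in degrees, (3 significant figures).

ω = 2πf = 430400 rad/s
X_L = ωL = 430 Ω
X_C = 1/(ωC) = 232 Ω
Net reactance X = X_L − X_C = 198 Ω
Z = 521 + j198 Ω
|Z| = √(521² + 198²) = 557 Ω
∠Z = arctan(198/521) = 20.8°

20.8°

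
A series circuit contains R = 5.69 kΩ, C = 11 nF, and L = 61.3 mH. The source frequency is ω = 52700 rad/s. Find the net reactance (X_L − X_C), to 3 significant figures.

1510 Ω

X_L = ωL = 3230 Ω
X_C = 1/(ωC) = 1730 Ω
X = 3230 − 1730 = 1510 Ω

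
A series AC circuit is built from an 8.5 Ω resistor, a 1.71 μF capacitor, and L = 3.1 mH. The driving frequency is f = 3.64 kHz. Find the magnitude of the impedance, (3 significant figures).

ω = 2πf = 22870 rad/s
X_L = ωL = 70.9 Ω
X_C = 1/(ωC) = 25.6 Ω
Net reactance X = X_L − X_C = 45.3 Ω
Z = 8.50 + j45.3 Ω
|Z| = √(8.50² + 45.3²) = 46.1 Ω

46.1 Ω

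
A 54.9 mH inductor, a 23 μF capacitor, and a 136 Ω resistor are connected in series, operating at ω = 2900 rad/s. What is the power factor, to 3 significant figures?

X_L = ωL = 159 Ω
X_C = 1/(ωC) = 15.0 Ω
Net reactance X = X_L − X_C = 144 Ω
Z = 136 + j144 Ω
|Z| = √(136² + 144²) = 198 Ω
∠Z = arctan(144/136) = 46.7°
cos φ = cos(46.7°) = 0.686

0.686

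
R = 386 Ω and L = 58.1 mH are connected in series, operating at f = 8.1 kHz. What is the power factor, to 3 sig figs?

ω = 2πf = 50890 rad/s
X_L = ωL = 2960 Ω
Z = 386 + j2960 Ω
|Z| = √(386² + 2960²) = 2980 Ω
∠Z = arctan(2960/386) = 82.6°
cos φ = cos(82.6°) = 0.129

0.129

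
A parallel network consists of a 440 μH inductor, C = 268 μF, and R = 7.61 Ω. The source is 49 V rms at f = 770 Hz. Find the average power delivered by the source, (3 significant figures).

ω = 2πf = 4838 rad/s
X_L = ωL = 2.13 Ω
X_C = 1/(ωC) = 0.771 Ω
Parallel: admittances add. Y = 1/R + 1/(jωL) + jωC
Y = (0.131 + j0.827) S
|Y| = 0.837 S → |Z| = 1/|Y| = 1.19 Ω, ∠Z = −∠Y = -81.0°
I = V/|Z| = 41.0 A
P = VI cos φ = 49 × 41.0 × cos(-81.0°) = 316 W

316 W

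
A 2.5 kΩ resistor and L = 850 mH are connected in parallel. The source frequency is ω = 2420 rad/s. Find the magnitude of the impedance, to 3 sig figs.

1590 Ω

X_L = ωL = 2060 Ω
Parallel: admittances add. Y = 1/R + 1/(jωL)
Y = (0.000400 − j0.000486) S
|Y| = 0.000630 S → |Z| = 1/|Y| = 1590 Ω, ∠Z = −∠Y = 50.6°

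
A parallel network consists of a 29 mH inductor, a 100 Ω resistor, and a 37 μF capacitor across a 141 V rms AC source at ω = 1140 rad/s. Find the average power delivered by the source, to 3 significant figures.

199 W

X_L = ωL = 33.1 Ω
X_C = 1/(ωC) = 23.7 Ω
Parallel: admittances add. Y = 1/R + 1/(jωL) + jωC
Y = (0.0100 + j0.0119) S
|Y| = 0.0156 S → |Z| = 1/|Y| = 64.2 Ω, ∠Z = −∠Y = -50.0°
I = V/|Z| = 2.20 A
P = VI cos φ = 141 × 2.20 × cos(-50.0°) = 199 W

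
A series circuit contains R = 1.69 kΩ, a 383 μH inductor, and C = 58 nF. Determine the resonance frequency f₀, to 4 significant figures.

33.77 kHz

ω₀ = 1/√(LC) = 1/√(0.000383 × 5.8e-08) = 212200 rad/s
f₀ = ω₀/(2π) = 33.77 kHz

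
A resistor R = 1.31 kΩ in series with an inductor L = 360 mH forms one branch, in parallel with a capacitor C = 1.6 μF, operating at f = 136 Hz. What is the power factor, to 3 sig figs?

ω = 2πf = 854.5 rad/s
X_L = ωL = 308 Ω
X_C = 1/(ωC) = 731 Ω
Branch 1 (R+jX_L): Z₁ = 1310 + j308 Ω, |Z₁| = 1350 Ω
Branch 2 (−jX_C): Z₂ = −j731 Ω
Parallel: Z = Z₁Z₂/(Z₁+Z₂), |Z| = 715 Ω, ∠Z = -58.9°
cos φ = cos(-58.9°) = 0.517

0.517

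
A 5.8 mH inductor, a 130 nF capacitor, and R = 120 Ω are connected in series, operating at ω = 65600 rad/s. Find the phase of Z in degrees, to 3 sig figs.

X_L = ωL = 380 Ω
X_C = 1/(ωC) = 117 Ω
Net reactance X = X_L − X_C = 263 Ω
Z = 120 + j263 Ω
|Z| = √(120² + 263²) = 289 Ω
∠Z = arctan(263/120) = 65.5°

65.5°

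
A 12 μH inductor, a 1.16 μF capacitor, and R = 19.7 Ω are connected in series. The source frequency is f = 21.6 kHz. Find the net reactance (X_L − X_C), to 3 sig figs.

-4.72 Ω

ω = 2πf = 135700 rad/s
X_L = ωL = 1.63 Ω
X_C = 1/(ωC) = 6.35 Ω
X = 1.63 − 6.35 = -4.72 Ω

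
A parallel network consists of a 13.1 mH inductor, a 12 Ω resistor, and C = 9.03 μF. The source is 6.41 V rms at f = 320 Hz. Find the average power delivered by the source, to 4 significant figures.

ω = 2πf = 2011 rad/s
X_L = ωL = 26.34 Ω
X_C = 1/(ωC) = 55.08 Ω
Parallel: admittances add. Y = 1/R + 1/(jωL) + jωC
Y = (0.08333 − j0.01981) S
|Y| = 0.08566 S → |Z| = 1/|Y| = 11.67 Ω, ∠Z = −∠Y = 13.37°
I = V/|Z| = 549.1 mA
P = VI cos φ = 6.41 × 0.5491 × cos(13.37°) = 3.424 W

3.424 W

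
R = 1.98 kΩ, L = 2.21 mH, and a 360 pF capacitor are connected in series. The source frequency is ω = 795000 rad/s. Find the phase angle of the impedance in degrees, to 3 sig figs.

X_L = ωL = 1760 Ω
X_C = 1/(ωC) = 3490 Ω
Net reactance X = X_L − X_C = -1740 Ω
Z = 1980 − j1740 Ω
|Z| = √(1980² + 1740²) = 2630 Ω
∠Z = arctan(-1740/1980) = -41.3°

-41.3°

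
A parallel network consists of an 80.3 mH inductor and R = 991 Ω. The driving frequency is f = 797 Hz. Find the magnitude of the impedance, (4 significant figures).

ω = 2πf = 5008 rad/s
X_L = ωL = 402.1 Ω
Parallel: admittances add. Y = 1/R + 1/(jωL)
Y = (0.001009 − j0.002487) S
|Y| = 0.002684 S → |Z| = 1/|Y| = 372.6 Ω, ∠Z = −∠Y = 67.91°

372.6 Ω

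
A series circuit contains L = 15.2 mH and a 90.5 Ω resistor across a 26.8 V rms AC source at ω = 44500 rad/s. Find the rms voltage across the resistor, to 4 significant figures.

X_L = ωL = 676.4 Ω
Z = 90.50 + j676.4 Ω
|Z| = √(90.50² + 676.4²) = 682.4 Ω
I = V/|Z| = 39.27 mA
V_R = I·|Z_R| = 0.03927 × 90.50 = 3.554 V

3.554 V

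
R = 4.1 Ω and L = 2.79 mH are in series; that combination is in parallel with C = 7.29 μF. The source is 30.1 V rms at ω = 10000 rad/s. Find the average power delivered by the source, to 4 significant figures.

4.671 W

X_L = ωL = 27.90 Ω
X_C = 1/(ωC) = 13.72 Ω
Branch 1 (R+jX_L): Z₁ = 4.100 + j27.90 Ω, |Z₁| = 28.20 Ω
Branch 2 (−jX_C): Z₂ = −j13.72 Ω
Parallel: Z = Z₁Z₂/(Z₁+Z₂), |Z| = 26.20 Ω, ∠Z = -82.24°
I = V/|Z| = 1.149 A
P = VI cos φ = 30.1 × 1.149 × cos(-82.24°) = 4.671 W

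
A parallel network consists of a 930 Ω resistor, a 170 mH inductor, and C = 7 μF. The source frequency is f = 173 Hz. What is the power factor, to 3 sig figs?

ω = 2πf = 1087 rad/s
X_L = ωL = 185 Ω
X_C = 1/(ωC) = 131 Ω
Parallel: admittances add. Y = 1/R + 1/(jωL) + jωC
Y = (0.00108 + j0.00220) S
|Y| = 0.00245 S → |Z| = 1/|Y| = 409 Ω, ∠Z = −∠Y = -63.9°
cos φ = cos(-63.9°) = 0.440

0.440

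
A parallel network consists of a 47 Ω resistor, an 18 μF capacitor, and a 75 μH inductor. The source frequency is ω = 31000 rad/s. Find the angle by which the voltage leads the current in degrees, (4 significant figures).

X_L = ωL = 2.325 Ω
X_C = 1/(ωC) = 1.792 Ω
Parallel: admittances add. Y = 1/R + 1/(jωL) + jωC
Y = (0.02128 + j0.1279) S
|Y| = 0.1297 S → |Z| = 1/|Y| = 7.713 Ω, ∠Z = −∠Y = -80.55°

-80.55°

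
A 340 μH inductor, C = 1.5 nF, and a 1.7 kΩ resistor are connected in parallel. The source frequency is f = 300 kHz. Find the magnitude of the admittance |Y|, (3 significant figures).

ω = 2πf = 1.885e+06 rad/s
X_L = ωL = 641 Ω
X_C = 1/(ωC) = 354 Ω
Parallel: admittances add. Y = 1/R + 1/(jωL) + jωC
Y = (0.000588 + j0.00127) S
|Y| = 0.00140 S → |Z| = 1/|Y| = 716 Ω, ∠Z = −∠Y = -65.1°

1.40 mS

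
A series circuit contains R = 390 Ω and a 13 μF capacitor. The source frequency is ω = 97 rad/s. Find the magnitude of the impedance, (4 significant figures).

X_C = 1/(ωC) = 793.0 Ω
Z = 390.0 − j793.0 Ω
|Z| = √(390.0² + 793.0²) = 883.7 Ω

883.7 Ω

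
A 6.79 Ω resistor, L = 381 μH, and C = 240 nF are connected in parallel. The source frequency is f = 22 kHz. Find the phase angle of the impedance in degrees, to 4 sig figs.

-5.503°

ω = 2πf = 138200 rad/s
X_L = ωL = 52.67 Ω
X_C = 1/(ωC) = 30.14 Ω
Parallel: admittances add. Y = 1/R + 1/(jωL) + jωC
Y = (0.1473 + j0.01419) S
|Y| = 0.1480 S → |Z| = 1/|Y| = 6.759 Ω, ∠Z = −∠Y = -5.503°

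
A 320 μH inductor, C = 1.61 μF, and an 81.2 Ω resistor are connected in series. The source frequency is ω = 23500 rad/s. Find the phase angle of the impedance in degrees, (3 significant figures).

-13.1°

X_L = ωL = 7.52 Ω
X_C = 1/(ωC) = 26.4 Ω
Net reactance X = X_L − X_C = -18.9 Ω
Z = 81.2 − j18.9 Ω
|Z| = √(81.2² + 18.9²) = 83.4 Ω
∠Z = arctan(-18.9/81.2) = -13.1°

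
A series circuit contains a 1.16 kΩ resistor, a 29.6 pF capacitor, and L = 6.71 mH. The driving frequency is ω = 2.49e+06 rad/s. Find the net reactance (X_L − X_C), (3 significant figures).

X_L = ωL = 16700 Ω
X_C = 1/(ωC) = 13600 Ω
X = 16700 − 13600 = 3140 Ω

3140 Ω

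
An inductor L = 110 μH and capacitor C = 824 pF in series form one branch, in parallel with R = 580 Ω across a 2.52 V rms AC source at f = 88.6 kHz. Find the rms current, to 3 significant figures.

ω = 2πf = 556700 rad/s
X_L = ωL = 61.2 Ω
X_C = 1/(ωC) = 2180 Ω
Branch 1: Z₁ = R = 580 Ω
Branch 2 (series LC): Z₂ = j(X_L − X_C) = −j2120 Ω
Parallel: Z = Z₁Z₂/(Z₁+Z₂), |Z| = 559 Ω, ∠Z = -15.3°
I = V/|Z| = 2.52/559 = 4.50 mA

4.50 mA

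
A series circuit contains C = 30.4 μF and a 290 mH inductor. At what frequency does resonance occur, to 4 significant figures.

53.60 Hz

ω₀ = 1/√(LC) = 1/√(0.29 × 3.04e-05) = 336.8 rad/s
f₀ = ω₀/(2π) = 53.60 Hz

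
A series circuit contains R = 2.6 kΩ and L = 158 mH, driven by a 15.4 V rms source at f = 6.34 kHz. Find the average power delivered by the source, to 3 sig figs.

ω = 2πf = 39840 rad/s
X_L = ωL = 6290 Ω
Z = 2600 + j6290 Ω
|Z| = √(2600² + 6290²) = 6810 Ω
∠Z = arctan(6290/2600) = 67.6°
I = V/|Z| = 2.26 mA
P = VI cos φ = 15.4 × 0.00226 × cos(67.6°) = 13.3 mW

13.3 mW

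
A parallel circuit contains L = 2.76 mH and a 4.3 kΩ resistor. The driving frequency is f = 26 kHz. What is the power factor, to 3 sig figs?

0.104

ω = 2πf = 163400 rad/s
X_L = ωL = 451 Ω
Parallel: admittances add. Y = 1/R + 1/(jωL)
Y = (0.000233 − j0.00222) S
|Y| = 0.00223 S → |Z| = 1/|Y| = 448 Ω, ∠Z = −∠Y = 84.0°
cos φ = cos(84.0°) = 0.104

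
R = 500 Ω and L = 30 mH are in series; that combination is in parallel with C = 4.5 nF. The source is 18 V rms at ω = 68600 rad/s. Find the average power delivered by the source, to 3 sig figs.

36.1 mW

X_L = ωL = 2060 Ω
X_C = 1/(ωC) = 3240 Ω
Branch 1 (R+jX_L): Z₁ = 500 + j2060 Ω, |Z₁| = 2120 Ω
Branch 2 (−jX_C): Z₂ = −j3240 Ω
Parallel: Z = Z₁Z₂/(Z₁+Z₂), |Z| = 5350 Ω, ∠Z = 53.4°
I = V/|Z| = 3.37 mA
P = VI cos φ = 18 × 0.00337 × cos(53.4°) = 36.1 mW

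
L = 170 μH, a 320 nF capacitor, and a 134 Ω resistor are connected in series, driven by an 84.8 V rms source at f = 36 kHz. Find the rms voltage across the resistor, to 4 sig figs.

ω = 2πf = 226200 rad/s
X_L = ωL = 38.45 Ω
X_C = 1/(ωC) = 13.82 Ω
Net reactance X = X_L − X_C = 24.64 Ω
Z = 134.0 + j24.64 Ω
|Z| = √(134.0² + 24.64²) = 136.2 Ω
I = V/|Z| = 622.4 mA
V_R = I·|Z_R| = 0.6224 × 134.0 = 83.40 V

83.40 V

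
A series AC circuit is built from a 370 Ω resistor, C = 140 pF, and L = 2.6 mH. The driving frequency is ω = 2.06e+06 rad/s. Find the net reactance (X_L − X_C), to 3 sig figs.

1890 Ω

X_L = ωL = 5360 Ω
X_C = 1/(ωC) = 3470 Ω
X = 5360 − 3470 = 1890 Ω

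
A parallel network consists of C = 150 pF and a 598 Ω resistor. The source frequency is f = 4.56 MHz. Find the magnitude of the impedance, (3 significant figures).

217 Ω

ω = 2πf = 2.865e+07 rad/s
X_C = 1/(ωC) = 233 Ω
Parallel: admittances add. Y = 1/R + jωC
Y = (0.00167 + j0.00430) S
|Y| = 0.00461 S → |Z| = 1/|Y| = 217 Ω, ∠Z = −∠Y = -68.7°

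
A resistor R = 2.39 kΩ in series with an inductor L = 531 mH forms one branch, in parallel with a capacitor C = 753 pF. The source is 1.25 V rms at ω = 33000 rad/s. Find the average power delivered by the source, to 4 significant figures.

11.94 μW

X_L = ωL = 17520 Ω
X_C = 1/(ωC) = 40240 Ω
Branch 1 (R+jX_L): Z₁ = 2390 + j17520 Ω, |Z₁| = 17690 Ω
Branch 2 (−jX_C): Z₂ = −j40240 Ω
Parallel: Z = Z₁Z₂/(Z₁+Z₂), |Z| = 31150 Ω, ∠Z = 76.23°
I = V/|Z| = 40.12 μA
P = VI cos φ = 1.25 × 4.012e-05 × cos(76.23°) = 11.94 μW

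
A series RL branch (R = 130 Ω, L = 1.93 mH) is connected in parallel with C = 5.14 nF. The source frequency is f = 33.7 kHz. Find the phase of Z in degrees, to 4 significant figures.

ω = 2πf = 211700 rad/s
X_L = ωL = 408.7 Ω
X_C = 1/(ωC) = 918.8 Ω
Branch 1 (R+jX_L): Z₁ = 130.0 + j408.7 Ω, |Z₁| = 428.8 Ω
Branch 2 (−jX_C): Z₂ = −j918.8 Ω
Parallel: Z = Z₁Z₂/(Z₁+Z₂), |Z| = 748.5 Ω, ∠Z = 58.06°

58.06°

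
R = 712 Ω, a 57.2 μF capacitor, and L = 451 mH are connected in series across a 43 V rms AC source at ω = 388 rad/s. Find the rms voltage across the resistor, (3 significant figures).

X_L = ωL = 175 Ω
X_C = 1/(ωC) = 45.1 Ω
Net reactance X = X_L − X_C = 130 Ω
Z = 712 + j130 Ω
|Z| = √(712² + 130²) = 724 Ω
I = V/|Z| = 59.4 mA
V_R = I·|Z_R| = 0.0594 × 712 = 42.3 V

42.3 V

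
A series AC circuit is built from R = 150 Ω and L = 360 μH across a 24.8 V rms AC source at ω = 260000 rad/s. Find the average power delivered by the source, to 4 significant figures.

X_L = ωL = 93.60 Ω
Z = 150.0 + j93.60 Ω
|Z| = √(150.0² + 93.60²) = 176.8 Ω
∠Z = arctan(93.60/150.0) = 31.96°
I = V/|Z| = 140.3 mA
P = VI cos φ = 24.8 × 0.1403 × cos(31.96°) = 2.951 W

2.951 W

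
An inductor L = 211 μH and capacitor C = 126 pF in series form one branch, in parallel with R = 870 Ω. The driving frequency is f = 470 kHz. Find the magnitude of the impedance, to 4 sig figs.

801.7 Ω

ω = 2πf = 2.953e+06 rad/s
X_L = ωL = 623.1 Ω
X_C = 1/(ωC) = 2688 Ω
Branch 1: Z₁ = R = 870.0 Ω
Branch 2 (series LC): Z₂ = j(X_L − X_C) = −j2064 Ω
Parallel: Z = Z₁Z₂/(Z₁+Z₂), |Z| = 801.7 Ω, ∠Z = -22.85°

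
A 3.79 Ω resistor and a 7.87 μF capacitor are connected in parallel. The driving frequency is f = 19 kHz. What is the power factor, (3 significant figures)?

ω = 2πf = 119400 rad/s
X_C = 1/(ωC) = 1.06 Ω
Parallel: admittances add. Y = 1/R + jωC
Y = (0.264 + j0.940) S
|Y| = 0.976 S → |Z| = 1/|Y| = 1.02 Ω, ∠Z = −∠Y = -74.3°
cos φ = cos(-74.3°) = 0.270

0.270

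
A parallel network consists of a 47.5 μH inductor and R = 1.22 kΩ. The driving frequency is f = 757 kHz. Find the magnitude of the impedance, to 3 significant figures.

ω = 2πf = 4.756e+06 rad/s
X_L = ωL = 226 Ω
Parallel: admittances add. Y = 1/R + 1/(jωL)
Y = (0.000820 − j0.00443) S
|Y| = 0.00450 S → |Z| = 1/|Y| = 222 Ω, ∠Z = −∠Y = 79.5°

222 Ω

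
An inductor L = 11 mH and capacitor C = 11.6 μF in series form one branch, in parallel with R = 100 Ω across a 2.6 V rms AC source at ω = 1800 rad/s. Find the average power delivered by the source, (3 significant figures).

67.6 mW

X_L = ωL = 19.8 Ω
X_C = 1/(ωC) = 47.9 Ω
Branch 1: Z₁ = R = 100 Ω
Branch 2 (series LC): Z₂ = j(X_L − X_C) = −j28.1 Ω
Parallel: Z = Z₁Z₂/(Z₁+Z₂), |Z| = 27.0 Ω, ∠Z = -74.3°
I = V/|Z| = 96.1 mA
P = VI cos φ = 2.6 × 0.0961 × cos(-74.3°) = 67.6 mW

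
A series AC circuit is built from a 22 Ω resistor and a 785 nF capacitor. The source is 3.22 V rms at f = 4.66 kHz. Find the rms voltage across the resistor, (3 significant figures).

ω = 2πf = 29280 rad/s
X_C = 1/(ωC) = 43.5 Ω
Z = 22.0 − j43.5 Ω
|Z| = √(22.0² + 43.5²) = 48.8 Ω
I = V/|Z| = 66.0 mA
V_R = I·|Z_R| = 0.0660 × 22.0 = 1.45 V

1.45 V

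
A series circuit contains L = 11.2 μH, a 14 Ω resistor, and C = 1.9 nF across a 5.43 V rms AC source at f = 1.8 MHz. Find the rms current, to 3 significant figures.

ω = 2πf = 1.131e+07 rad/s
X_L = ωL = 127 Ω
X_C = 1/(ωC) = 46.5 Ω
Net reactance X = X_L − X_C = 80.1 Ω
Z = 14.0 + j80.1 Ω
|Z| = √(14.0² + 80.1²) = 81.3 Ω
I = V/|Z| = 5.43/81.3 = 66.8 mA

66.8 mA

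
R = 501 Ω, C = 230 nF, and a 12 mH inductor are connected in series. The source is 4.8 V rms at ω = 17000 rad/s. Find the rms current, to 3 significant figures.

9.53 mA

X_L = ωL = 204 Ω
X_C = 1/(ωC) = 256 Ω
Net reactance X = X_L − X_C = -51.8 Ω
Z = 501 − j51.8 Ω
|Z| = √(501² + 51.8²) = 504 Ω
I = V/|Z| = 4.8/504 = 9.53 mA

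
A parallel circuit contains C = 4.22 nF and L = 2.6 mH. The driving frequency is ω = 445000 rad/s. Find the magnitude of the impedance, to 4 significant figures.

986.6 Ω

X_L = ωL = 1157 Ω
X_C = 1/(ωC) = 532.5 Ω
Parallel: admittances add. Y = 1/(jωL) + jωC
Y = (0 + j0.001014) S
|Y| = 0.001014 S → |Z| = 1/|Y| = 986.6 Ω, ∠Z = −∠Y = -90.00°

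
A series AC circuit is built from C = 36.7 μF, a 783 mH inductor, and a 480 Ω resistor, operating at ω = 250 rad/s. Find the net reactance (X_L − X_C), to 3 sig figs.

86.8 Ω

X_L = ωL = 196 Ω
X_C = 1/(ωC) = 109 Ω
X = 196 − 109 = 86.8 Ω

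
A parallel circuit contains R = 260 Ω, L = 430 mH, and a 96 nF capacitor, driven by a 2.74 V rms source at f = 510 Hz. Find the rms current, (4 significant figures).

10.60 mA

ω = 2πf = 3204 rad/s
X_L = ωL = 1378 Ω
X_C = 1/(ωC) = 3251 Ω
Parallel: admittances add. Y = 1/R + 1/(jωL) + jωC
Y = (0.003846 − j0.0004181) S
|Y| = 0.003869 S → |Z| = 1/|Y| = 258.5 Ω, ∠Z = −∠Y = 6.204°
I = V/|Z| = 2.74/258.5 = 10.60 mA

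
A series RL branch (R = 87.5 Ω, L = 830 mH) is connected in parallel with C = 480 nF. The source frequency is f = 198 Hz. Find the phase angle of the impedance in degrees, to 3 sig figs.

ω = 2πf = 1244 rad/s
X_L = ωL = 1030 Ω
X_C = 1/(ωC) = 1670 Ω
Branch 1 (R+jX_L): Z₁ = 87.5 + j1030 Ω, |Z₁| = 1040 Ω
Branch 2 (−jX_C): Z₂ = −j1670 Ω
Parallel: Z = Z₁Z₂/(Z₁+Z₂), |Z| = 2680 Ω, ∠Z = 77.4°

77.4°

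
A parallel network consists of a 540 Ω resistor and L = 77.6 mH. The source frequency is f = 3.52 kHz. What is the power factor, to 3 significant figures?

0.954

ω = 2πf = 22120 rad/s
X_L = ωL = 1720 Ω
Parallel: admittances add. Y = 1/R + 1/(jωL)
Y = (0.00185 − j0.000583) S
|Y| = 0.00194 S → |Z| = 1/|Y| = 515 Ω, ∠Z = −∠Y = 17.5°
cos φ = cos(17.5°) = 0.954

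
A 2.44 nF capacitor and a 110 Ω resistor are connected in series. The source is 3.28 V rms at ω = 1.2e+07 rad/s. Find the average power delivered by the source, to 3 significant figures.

89.2 mW

X_C = 1/(ωC) = 34.2 Ω
Z = 110 − j34.2 Ω
|Z| = √(110² + 34.2²) = 115 Ω
∠Z = arctan(-34.2/110) = -17.2°
I = V/|Z| = 28.5 mA
P = VI cos φ = 3.28 × 0.0285 × cos(-17.2°) = 89.2 mW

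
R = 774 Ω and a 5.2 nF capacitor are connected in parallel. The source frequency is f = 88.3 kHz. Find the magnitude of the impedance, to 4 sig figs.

316.3 Ω

ω = 2πf = 554800 rad/s
X_C = 1/(ωC) = 346.6 Ω
Parallel: admittances add. Y = 1/R + jωC
Y = (0.001292 + j0.002885) S
|Y| = 0.003161 S → |Z| = 1/|Y| = 316.3 Ω, ∠Z = −∠Y = -65.88°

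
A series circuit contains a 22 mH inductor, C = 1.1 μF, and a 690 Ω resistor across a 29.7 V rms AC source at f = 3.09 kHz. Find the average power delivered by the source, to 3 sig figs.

ω = 2πf = 19420 rad/s
X_L = ωL = 427 Ω
X_C = 1/(ωC) = 46.8 Ω
Net reactance X = X_L − X_C = 380 Ω
Z = 690 + j380 Ω
|Z| = √(690² + 380²) = 788 Ω
∠Z = arctan(380/690) = 28.9°
I = V/|Z| = 37.7 mA
P = VI cos φ = 29.7 × 0.0377 × cos(28.9°) = 981 mW

981 mW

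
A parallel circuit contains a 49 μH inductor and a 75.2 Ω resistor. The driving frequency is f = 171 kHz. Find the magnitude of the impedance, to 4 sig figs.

ω = 2πf = 1.074e+06 rad/s
X_L = ωL = 52.65 Ω
Parallel: admittances add. Y = 1/R + 1/(jωL)
Y = (0.01330 − j0.01899) S
|Y| = 0.02319 S → |Z| = 1/|Y| = 43.13 Ω, ∠Z = −∠Y = 55.00°

43.13 Ω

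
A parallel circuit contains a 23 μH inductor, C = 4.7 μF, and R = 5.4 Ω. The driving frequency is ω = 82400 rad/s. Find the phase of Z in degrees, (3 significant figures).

X_L = ωL = 1.90 Ω
X_C = 1/(ωC) = 2.58 Ω
Parallel: admittances add. Y = 1/R + 1/(jωL) + jωC
Y = (0.185 − j0.140) S
|Y| = 0.232 S → |Z| = 1/|Y| = 4.30 Ω, ∠Z = −∠Y = 37.2°

37.2°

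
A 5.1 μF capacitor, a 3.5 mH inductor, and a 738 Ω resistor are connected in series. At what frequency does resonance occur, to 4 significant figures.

1.191 kHz

ω₀ = 1/√(LC) = 1/√(0.0035 × 5.1e-06) = 7485 rad/s
f₀ = ω₀/(2π) = 1.191 kHz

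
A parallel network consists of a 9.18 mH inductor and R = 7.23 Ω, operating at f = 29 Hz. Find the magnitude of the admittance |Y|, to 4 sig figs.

613.6 mS

ω = 2πf = 182.2 rad/s
X_L = ωL = 1.673 Ω
Parallel: admittances add. Y = 1/R + 1/(jωL)
Y = (0.1383 − j0.5978) S
|Y| = 0.6136 S → |Z| = 1/|Y| = 1.630 Ω, ∠Z = −∠Y = 76.97°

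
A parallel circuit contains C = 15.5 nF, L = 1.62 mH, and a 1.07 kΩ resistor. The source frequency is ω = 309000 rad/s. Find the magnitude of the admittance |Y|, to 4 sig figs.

2.944 mS

X_L = ωL = 500.6 Ω
X_C = 1/(ωC) = 208.8 Ω
Parallel: admittances add. Y = 1/R + 1/(jωL) + jωC
Y = (0.0009346 + j0.002792) S
|Y| = 0.002944 S → |Z| = 1/|Y| = 339.7 Ω, ∠Z = −∠Y = -71.49°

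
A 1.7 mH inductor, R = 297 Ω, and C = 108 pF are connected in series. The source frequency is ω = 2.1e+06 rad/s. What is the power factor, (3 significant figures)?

0.334

X_L = ωL = 3570 Ω
X_C = 1/(ωC) = 4410 Ω
Net reactance X = X_L − X_C = -839 Ω
Z = 297 − j839 Ω
|Z| = √(297² + 839²) = 890 Ω
∠Z = arctan(-839/297) = -70.5°
cos φ = cos(-70.5°) = 0.334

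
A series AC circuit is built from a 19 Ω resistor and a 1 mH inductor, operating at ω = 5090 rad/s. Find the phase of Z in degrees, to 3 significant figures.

X_L = ωL = 5.09 Ω
Z = 19.0 + j5.09 Ω
|Z| = √(19.0² + 5.09²) = 19.7 Ω
∠Z = arctan(5.09/19.0) = 15.0°

15.0°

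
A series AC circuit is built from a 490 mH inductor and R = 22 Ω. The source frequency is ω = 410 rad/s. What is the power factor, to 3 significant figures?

X_L = ωL = 201 Ω
Z = 22.0 + j201 Ω
|Z| = √(22.0² + 201²) = 202 Ω
∠Z = arctan(201/22.0) = 83.8°
cos φ = cos(83.8°) = 0.109

0.109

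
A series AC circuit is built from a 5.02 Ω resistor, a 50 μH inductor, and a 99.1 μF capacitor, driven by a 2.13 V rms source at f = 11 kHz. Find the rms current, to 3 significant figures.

ω = 2πf = 69120 rad/s
X_L = ωL = 3.46 Ω
X_C = 1/(ωC) = 0.146 Ω
Net reactance X = X_L − X_C = 3.31 Ω
Z = 5.02 + j3.31 Ω
|Z| = √(5.02² + 3.31²) = 6.01 Ω
I = V/|Z| = 2.13/6.01 = 354 mA

354 mA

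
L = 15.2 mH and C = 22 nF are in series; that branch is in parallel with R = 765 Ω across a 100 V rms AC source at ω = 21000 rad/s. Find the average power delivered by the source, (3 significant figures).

13.1 W

X_L = ωL = 319 Ω
X_C = 1/(ωC) = 2160 Ω
Branch 1: Z₁ = R = 765 Ω
Branch 2 (series LC): Z₂ = j(X_L − X_C) = −j1850 Ω
Parallel: Z = Z₁Z₂/(Z₁+Z₂), |Z| = 707 Ω, ∠Z = -22.5°
I = V/|Z| = 142 mA
P = VI cos φ = 100 × 0.142 × cos(-22.5°) = 13.1 W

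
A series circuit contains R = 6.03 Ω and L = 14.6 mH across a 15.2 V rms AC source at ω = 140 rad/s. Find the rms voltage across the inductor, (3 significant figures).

4.88 V

X_L = ωL = 2.04 Ω
Z = 6.03 + j2.04 Ω
|Z| = √(6.03² + 2.04²) = 6.37 Ω
I = V/|Z| = 2.39 A
V_L = I·|Z_L| = 2.39 × 2.04 = 4.88 V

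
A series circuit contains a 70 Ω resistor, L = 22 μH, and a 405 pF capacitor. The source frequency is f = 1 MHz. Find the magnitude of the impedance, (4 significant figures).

264.2 Ω

ω = 2πf = 6.283e+06 rad/s
X_L = ωL = 138.2 Ω
X_C = 1/(ωC) = 393.0 Ω
Net reactance X = X_L − X_C = -254.7 Ω
Z = 70.00 − j254.7 Ω
|Z| = √(70.00² + 254.7²) = 264.2 Ω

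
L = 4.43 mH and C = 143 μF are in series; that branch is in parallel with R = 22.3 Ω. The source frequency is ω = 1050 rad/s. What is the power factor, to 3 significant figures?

0.0897

X_L = ωL = 4.65 Ω
X_C = 1/(ωC) = 6.66 Ω
Branch 1: Z₁ = R = 22.3 Ω
Branch 2 (series LC): Z₂ = j(X_L − X_C) = −j2.01 Ω
Parallel: Z = Z₁Z₂/(Z₁+Z₂), |Z| = 2.00 Ω, ∠Z = -84.9°
cos φ = cos(-84.9°) = 0.0897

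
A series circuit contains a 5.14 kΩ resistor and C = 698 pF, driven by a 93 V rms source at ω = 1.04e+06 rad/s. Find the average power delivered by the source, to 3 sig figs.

X_C = 1/(ωC) = 1380 Ω
Z = 5140 − j1380 Ω
|Z| = √(5140² + 1380²) = 5320 Ω
∠Z = arctan(-1380/5140) = -15.0°
I = V/|Z| = 17.5 mA
P = VI cos φ = 93 × 0.0175 × cos(-15.0°) = 1.57 W

1.57 W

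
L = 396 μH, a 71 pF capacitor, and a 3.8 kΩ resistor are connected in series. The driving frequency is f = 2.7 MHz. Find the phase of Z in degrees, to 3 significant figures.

ω = 2πf = 1.696e+07 rad/s
X_L = ωL = 6720 Ω
X_C = 1/(ωC) = 830 Ω
Net reactance X = X_L − X_C = 5890 Ω
Z = 3800 + j5890 Ω
|Z| = √(3800² + 5890²) = 7010 Ω
∠Z = arctan(5890/3800) = 57.2°

57.2°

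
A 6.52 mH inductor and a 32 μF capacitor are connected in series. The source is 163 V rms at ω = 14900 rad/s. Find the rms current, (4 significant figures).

X_L = ωL = 97.15 Ω
X_C = 1/(ωC) = 2.097 Ω
Net reactance X = X_L − X_C = 95.05 Ω
Z = j95.05 Ω
|Z| = √(0² + 95.05²) = 95.05 Ω
I = V/|Z| = 163/95.05 = 1.715 A

1.715 A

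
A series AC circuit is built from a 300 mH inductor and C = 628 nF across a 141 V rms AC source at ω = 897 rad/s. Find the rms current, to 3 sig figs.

X_L = ωL = 269 Ω
X_C = 1/(ωC) = 1780 Ω
Net reactance X = X_L − X_C = -1510 Ω
Z = − j1510 Ω
|Z| = √(0² + 1510²) = 1510 Ω
I = V/|Z| = 141/1510 = 93.6 mA

93.6 mA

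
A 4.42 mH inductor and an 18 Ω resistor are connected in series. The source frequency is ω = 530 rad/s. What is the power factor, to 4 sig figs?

0.9916

X_L = ωL = 2.343 Ω
Z = 18.00 + j2.343 Ω
|Z| = √(18.00² + 2.343²) = 18.15 Ω
∠Z = arctan(2.343/18.00) = 7.415°
cos φ = cos(7.415°) = 0.9916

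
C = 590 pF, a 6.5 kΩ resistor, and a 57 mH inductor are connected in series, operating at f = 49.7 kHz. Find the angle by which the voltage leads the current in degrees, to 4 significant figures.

ω = 2πf = 312300 rad/s
X_L = ωL = 17800 Ω
X_C = 1/(ωC) = 5428 Ω
Net reactance X = X_L − X_C = 12370 Ω
Z = 6500 + j12370 Ω
|Z| = √(6500² + 12370²) = 13980 Ω
∠Z = arctan(12370/6500) = 62.28°

62.28°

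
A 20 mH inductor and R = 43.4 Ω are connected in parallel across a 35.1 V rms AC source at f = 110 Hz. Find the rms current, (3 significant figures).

ω = 2πf = 691.2 rad/s
X_L = ωL = 13.8 Ω
Parallel: admittances add. Y = 1/R + 1/(jωL)
Y = (0.0230 − j0.0723) S
|Y| = 0.0759 S → |Z| = 1/|Y| = 13.2 Ω, ∠Z = −∠Y = 72.3°
I = V/|Z| = 35.1/13.2 = 2.66 A

2.66 A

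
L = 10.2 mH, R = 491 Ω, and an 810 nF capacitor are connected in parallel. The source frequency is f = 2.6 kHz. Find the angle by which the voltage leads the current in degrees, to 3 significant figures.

ω = 2πf = 16340 rad/s
X_L = ωL = 167 Ω
X_C = 1/(ωC) = 75.6 Ω
Parallel: admittances add. Y = 1/R + 1/(jωL) + jωC
Y = (0.00204 + j0.00723) S
|Y| = 0.00751 S → |Z| = 1/|Y| = 133 Ω, ∠Z = −∠Y = -74.3°

-74.3°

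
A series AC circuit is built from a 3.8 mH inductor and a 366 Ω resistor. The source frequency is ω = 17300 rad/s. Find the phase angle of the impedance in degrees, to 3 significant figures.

10.2°

X_L = ωL = 65.7 Ω
Z = 366 + j65.7 Ω
|Z| = √(366² + 65.7²) = 372 Ω
∠Z = arctan(65.7/366) = 10.2°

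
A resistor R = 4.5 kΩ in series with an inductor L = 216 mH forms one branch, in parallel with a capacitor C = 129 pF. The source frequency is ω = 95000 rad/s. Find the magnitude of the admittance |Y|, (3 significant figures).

35.7 μS

X_L = ωL = 20500 Ω
X_C = 1/(ωC) = 81600 Ω
Branch 1 (R+jX_L): Z₁ = 4500 + j20500 Ω, |Z₁| = 21000 Ω
Branch 2 (−jX_C): Z₂ = −j81600 Ω
Parallel: Z = Z₁Z₂/(Z₁+Z₂), |Z| = 28000 Ω, ∠Z = 73.4°
|Y| = 1/|Z| = 35.7 μS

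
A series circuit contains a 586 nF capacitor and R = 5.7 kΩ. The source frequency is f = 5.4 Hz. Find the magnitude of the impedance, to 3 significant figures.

ω = 2πf = 33.93 rad/s
X_C = 1/(ωC) = 50300 Ω
Z = 5700 − j50300 Ω
|Z| = √(5700² + 50300²) = 50600 Ω

50600 Ω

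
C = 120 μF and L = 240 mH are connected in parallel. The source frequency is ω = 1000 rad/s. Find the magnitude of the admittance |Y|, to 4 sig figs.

115.8 mS

X_L = ωL = 240.0 Ω
X_C = 1/(ωC) = 8.333 Ω
Parallel: admittances add. Y = 1/(jωL) + jωC
Y = (0 + j0.1158) S
|Y| = 0.1158 S → |Z| = 1/|Y| = 8.633 Ω, ∠Z = −∠Y = -90.00°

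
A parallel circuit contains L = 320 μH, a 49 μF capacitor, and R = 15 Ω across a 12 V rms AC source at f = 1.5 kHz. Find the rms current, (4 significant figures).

ω = 2πf = 9425 rad/s
X_L = ωL = 3.016 Ω
X_C = 1/(ωC) = 2.165 Ω
Parallel: admittances add. Y = 1/R + 1/(jωL) + jωC
Y = (0.06667 + j0.1302) S
|Y| = 0.1463 S → |Z| = 1/|Y| = 6.835 Ω, ∠Z = −∠Y = -62.89°
I = V/|Z| = 12/6.835 = 1.756 A

1.756 A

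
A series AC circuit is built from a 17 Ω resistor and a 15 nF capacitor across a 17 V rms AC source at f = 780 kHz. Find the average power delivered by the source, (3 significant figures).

ω = 2πf = 4.901e+06 rad/s
X_C = 1/(ωC) = 13.6 Ω
Z = 17.0 − j13.6 Ω
|Z| = √(17.0² + 13.6²) = 21.8 Ω
∠Z = arctan(-13.6/17.0) = -38.7°
I = V/|Z| = 781 mA
P = VI cos φ = 17 × 0.781 × cos(-38.7°) = 10.4 W

10.4 W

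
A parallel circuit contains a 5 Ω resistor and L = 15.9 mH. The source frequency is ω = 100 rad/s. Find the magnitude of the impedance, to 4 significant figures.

X_L = ωL = 1.590 Ω
Parallel: admittances add. Y = 1/R + 1/(jωL)
Y = (0.2000 − j0.6289) S
|Y| = 0.6600 S → |Z| = 1/|Y| = 1.515 Ω, ∠Z = −∠Y = 72.36°

1.515 Ω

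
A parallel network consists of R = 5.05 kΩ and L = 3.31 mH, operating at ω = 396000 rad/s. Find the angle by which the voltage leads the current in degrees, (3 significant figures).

X_L = ωL = 1310 Ω
Parallel: admittances add. Y = 1/R + 1/(jωL)
Y = (0.000198 − j0.000763) S
|Y| = 0.000788 S → |Z| = 1/|Y| = 1270 Ω, ∠Z = −∠Y = 75.4°

75.4°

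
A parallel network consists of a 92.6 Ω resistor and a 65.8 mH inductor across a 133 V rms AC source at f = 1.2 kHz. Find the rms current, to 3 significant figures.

1.46 A

ω = 2πf = 7540 rad/s
X_L = ωL = 496 Ω
Parallel: admittances add. Y = 1/R + 1/(jωL)
Y = (0.0108 − j0.00202) S
|Y| = 0.0110 S → |Z| = 1/|Y| = 91.0 Ω, ∠Z = −∠Y = 10.6°
I = V/|Z| = 133/91.0 = 1.46 A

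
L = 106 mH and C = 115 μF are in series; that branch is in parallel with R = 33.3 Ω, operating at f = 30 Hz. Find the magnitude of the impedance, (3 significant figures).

20.6 Ω

ω = 2πf = 188.5 rad/s
X_L = ωL = 20.0 Ω
X_C = 1/(ωC) = 46.1 Ω
Branch 1: Z₁ = R = 33.3 Ω
Branch 2 (series LC): Z₂ = j(X_L − X_C) = −j26.2 Ω
Parallel: Z = Z₁Z₂/(Z₁+Z₂), |Z| = 20.6 Ω, ∠Z = -51.9°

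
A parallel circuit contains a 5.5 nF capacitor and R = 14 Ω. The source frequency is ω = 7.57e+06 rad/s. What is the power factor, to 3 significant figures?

X_C = 1/(ωC) = 24.0 Ω
Parallel: admittances add. Y = 1/R + jωC
Y = (0.0714 + j0.0416) S
|Y| = 0.0827 S → |Z| = 1/|Y| = 12.1 Ω, ∠Z = −∠Y = -30.2°
cos φ = cos(-30.2°) = 0.864

0.864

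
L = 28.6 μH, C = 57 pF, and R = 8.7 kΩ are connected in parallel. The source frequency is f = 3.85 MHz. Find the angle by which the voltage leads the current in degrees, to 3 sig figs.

ω = 2πf = 2.419e+07 rad/s
X_L = ωL = 692 Ω
X_C = 1/(ωC) = 725 Ω
Parallel: admittances add. Y = 1/R + 1/(jωL) + jωC
Y = (0.000115 − j6.66e-05) S
|Y| = 0.000133 S → |Z| = 1/|Y| = 7530 Ω, ∠Z = −∠Y = 30.1°

30.1°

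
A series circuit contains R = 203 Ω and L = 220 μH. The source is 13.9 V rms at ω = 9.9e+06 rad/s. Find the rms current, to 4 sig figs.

X_L = ωL = 2178 Ω
Z = 203.0 + j2178 Ω
|Z| = √(203.0² + 2178²) = 2187 Ω
I = V/|Z| = 13.9/2187 = 6.354 mA

6.354 mA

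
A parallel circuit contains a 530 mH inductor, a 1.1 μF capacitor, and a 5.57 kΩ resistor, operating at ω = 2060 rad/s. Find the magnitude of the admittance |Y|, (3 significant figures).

X_L = ωL = 1090 Ω
X_C = 1/(ωC) = 441 Ω
Parallel: admittances add. Y = 1/R + 1/(jωL) + jωC
Y = (0.000180 + j0.00135) S
|Y| = 0.00136 S → |Z| = 1/|Y| = 734 Ω, ∠Z = −∠Y = -82.4°

1.36 mS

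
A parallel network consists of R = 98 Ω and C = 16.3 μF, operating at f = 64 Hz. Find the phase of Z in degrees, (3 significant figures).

ω = 2πf = 402.1 rad/s
X_C = 1/(ωC) = 153 Ω
Parallel: admittances add. Y = 1/R + jωC
Y = (0.0102 + j0.00655) S
|Y| = 0.0121 S → |Z| = 1/|Y| = 82.5 Ω, ∠Z = −∠Y = -32.7°

-32.7°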